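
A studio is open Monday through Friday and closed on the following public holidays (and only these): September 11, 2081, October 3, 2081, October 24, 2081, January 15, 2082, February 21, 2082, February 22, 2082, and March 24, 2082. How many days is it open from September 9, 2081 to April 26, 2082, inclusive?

159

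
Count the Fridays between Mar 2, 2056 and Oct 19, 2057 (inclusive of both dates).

86 Fridays

Mar 2, 2056 is a Thursday.
The range spans 597 days (inclusive of both endpoints).
597 = 7 × 85 + 2, so there are 85 full weeks plus 2 extra days.
Each full week contributes one Friday: 85 so far.
The 2 extra days are Thursday, Friday — 1 of them qualifies.
Total: 85 + 1 = 86.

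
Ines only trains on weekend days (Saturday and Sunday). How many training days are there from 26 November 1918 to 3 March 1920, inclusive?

132

26 November 1918 is a Tuesday.
From 26 November 1918 to 3 March 1920 is 464 days inclusive.
464 = 7 × 66 + 2, so there are 66 full weeks plus 2 extra days.
Each full week contributes 2 weekend days (Sat, Sun): 66 × 2 = 132.
The 2 extra days are Tuesday, Wednesday — none qualify.
Total: 132 + 0 = 132.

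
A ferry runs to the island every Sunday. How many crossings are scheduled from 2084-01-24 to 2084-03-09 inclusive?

2084-01-24 is a Monday.
The range spans 46 days (inclusive of both endpoints).
46 = 7 × 6 + 4, so there are 6 full weeks plus 4 extra days.
Each full week contributes one Sunday: 6 so far.
The 4 extra days are Monday, Tuesday, Wednesday, Thursday — none qualify.
Total: 6 + 0 = 6.

6 Sundays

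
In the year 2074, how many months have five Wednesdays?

4

A month has five Wednesdays exactly when Wednesday falls within its first (length − 28) days.
Jan: 31 days, starts Mon → 5 of Mon, Tue, Wed ✓
Feb: 28 days, starts Thu → 5 of (none)
Mar: 31 days, starts Thu → 5 of Thu, Fri, Sat
Apr: 30 days, starts Sun → 5 of Sun, Mon
May: 31 days, starts Tue → 5 of Tue, Wed, Thu ✓
Jun: 30 days, starts Fri → 5 of Fri, Sat
Jul: 31 days, starts Sun → 5 of Sun, Mon, Tue
Aug: 31 days, starts Wed → 5 of Wed, Thu, Fri ✓
Sep: 30 days, starts Sat → 5 of Sat, Sun
Oct: 31 days, starts Mon → 5 of Mon, Tue, Wed ✓
Nov: 30 days, starts Thu → 5 of Thu, Fri
Dec: 31 days, starts Sat → 5 of Sat, Sun, Mon
Months with five Wednesdays: Jan, May, Aug, Oct.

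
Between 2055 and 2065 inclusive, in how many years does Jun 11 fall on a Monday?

Day of week of June 11 in each year:
2055: Fri, 2056: Sun, 2057: Mon ✓, 2058: Tue, 2059: Wed, 2060: Fri, 2061: Sat, 2062: Sun, 2063: Mon ✓, 2064: Wed, 2065: Thu
Mondays: 2057, 2063.

2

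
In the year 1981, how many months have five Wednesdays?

4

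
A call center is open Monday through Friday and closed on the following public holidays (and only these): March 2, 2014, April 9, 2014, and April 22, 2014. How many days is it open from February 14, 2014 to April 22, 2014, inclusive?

46

February 14, 2014 is a Friday.
The range spans 68 days (inclusive of both endpoints).
68 = 7 × 9 + 5, so there are 9 full weeks plus 5 extra days.
Each full week contributes 5 weekdays (Mon–Fri): 9 × 5 = 45.
The 5 extra days are Friday, Saturday, Sunday, Monday, Tuesday — 3 of them qualify.
Total: 45 + 3 = 48.
Holidays: March 2, 2014 (Sun); April 9, 2014 (Wed); April 22, 2014 (Tue).
2 of the 3 holidays fall on weekdays; the rest are weekends and were already excluded.
Business days: 48 − 2 = 46.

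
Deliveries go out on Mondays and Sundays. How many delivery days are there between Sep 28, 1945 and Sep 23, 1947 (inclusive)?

Sep 28, 1945 is a Friday.
From Sep 28, 1945 to Sep 23, 1947 is 726 days inclusive.
726 = 7 × 103 + 5, so there are 103 full weeks plus 5 extra days.
Each full week contributes 2 days from the set (Mon, Sun): 103 × 2 = 206.
The 5 extra days are Fri, Sat, Sun, Mon, Tue — 2 of them qualify.
Total: 206 + 2 = 208.

208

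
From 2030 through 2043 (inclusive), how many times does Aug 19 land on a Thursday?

Day of week of August 19 in each year:
2030: Mon, 2031: Tue, 2032: Thu ✓, 2033: Fri, 2034: Sat, 2035: Sun, 2036: Tue, 2037: Wed, 2038: Thu ✓, 2039: Fri, 2040: Sun, 2041: Mon, 2042: Tue, 2043: Wed
Thursdays: 2032, 2038.

2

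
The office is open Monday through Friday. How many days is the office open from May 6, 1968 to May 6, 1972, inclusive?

May 6, 1968 is a Monday.
The range spans 1462 days (inclusive of both endpoints).
1462 = 7 × 208 + 6, so there are 208 full weeks plus 6 extra days.
Each full week contributes 5 weekdays (Mon–Fri): 208 × 5 = 1040.
The 6 extra days are Monday, Tuesday, Wednesday, Thursday, Friday, Saturday — 5 of them qualify.
Total: 1040 + 5 = 1045.

1045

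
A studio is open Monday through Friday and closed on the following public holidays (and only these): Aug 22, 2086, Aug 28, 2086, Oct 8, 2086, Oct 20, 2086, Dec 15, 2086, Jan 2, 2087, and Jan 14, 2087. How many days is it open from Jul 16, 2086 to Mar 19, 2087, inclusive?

172

Jul 16, 2086 is a Tuesday.
That's 247 days from start to end, counting both.
247 = 7 × 35 + 2, so there are 35 full weeks plus 2 extra days.
Each full week contributes 5 weekdays (Mon–Fri): 35 × 5 = 175.
The 2 extra days are Tuesday, Wednesday — 2 of them qualify.
Total: 175 + 2 = 177.
Holidays: Aug 22, 2086 (Thu); Aug 28, 2086 (Wed); Oct 8, 2086 (Tue); Oct 20, 2086 (Sun); Dec 15, 2086 (Sun); Jan 2, 2087 (Thu); Jan 14, 2087 (Tue).
5 of the 7 holidays fall on weekdays; the rest are weekends and were already excluded.
Business days: 177 − 5 = 172.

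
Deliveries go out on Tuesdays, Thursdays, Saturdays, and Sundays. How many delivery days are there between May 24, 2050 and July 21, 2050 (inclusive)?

34

May 24, 2050 is a Tuesday.
From May 24, 2050 to July 21, 2050 is 59 days inclusive.
59 = 7 × 8 + 3, so there are 8 full weeks plus 3 extra days.
Each full week contributes 4 days from the set (Tue, Thu, Sat, Sun): 8 × 4 = 32.
The 3 extra days are Tue, Wed, Thu — 2 of them qualify.
Total: 32 + 2 = 34.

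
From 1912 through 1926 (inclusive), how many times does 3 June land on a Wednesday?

2

Day of week of June 3 in each year:
1912: Mon, 1913: Tue, 1914: Wed ✓, 1915: Thu, 1916: Sat, 1917: Sun, 1918: Mon, 1919: Tue, 1920: Thu, 1921: Fri, 1922: Sat, 1923: Sun, 1924: Tue, 1925: Wed ✓, 1926: Thu
Wednesdays: 1914, 1925.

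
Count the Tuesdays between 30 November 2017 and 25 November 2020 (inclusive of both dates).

156

30 November 2017 is a Thursday.
From 30 November 2017 to 25 November 2020 is 1092 days inclusive.
1092 = 7 × 156, so the span is exactly 156 full weeks.
Each full week contributes one Tuesday: 156 so far.
Total: 156.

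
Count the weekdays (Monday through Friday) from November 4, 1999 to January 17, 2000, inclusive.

53

November 4, 1999 is a Thursday.
That's 75 days from start to end, counting both.
75 = 7 × 10 + 5, so there are 10 full weeks plus 5 extra days.
Each full week contributes 5 weekdays (Mon–Fri): 10 × 5 = 50.
The 5 extra days are Thursday, Friday, Saturday, Sunday, Monday — 3 of them qualify.
Total: 50 + 3 = 53.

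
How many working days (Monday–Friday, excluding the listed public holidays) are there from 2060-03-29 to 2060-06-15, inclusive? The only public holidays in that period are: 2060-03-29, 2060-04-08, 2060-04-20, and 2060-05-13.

2060-03-29 is a Monday.
The range spans 79 days (inclusive of both endpoints).
79 = 7 × 11 + 2, so there are 11 full weeks plus 2 extra days.
Each full week contributes 5 weekdays (Mon–Fri): 11 × 5 = 55.
The 2 extra days are Mon, Tue — 2 of them qualify.
Total: 55 + 2 = 57.
Holidays: 2060-03-29 (Mon); 2060-04-08 (Thu); 2060-04-20 (Tue); 2060-05-13 (Thu).
All 4 holidays fall on weekdays, so subtract 4.
Business days: 57 − 4 = 53.

53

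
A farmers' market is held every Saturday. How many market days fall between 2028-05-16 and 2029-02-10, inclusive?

39 Saturdays

2028-05-16 is a Tuesday.
From 2028-05-16 to 2029-02-10 is 271 days inclusive.
271 = 7 × 38 + 5, so there are 38 full weeks plus 5 extra days.
Each full week contributes one Saturday: 38 so far.
The 5 extra days are Tue, Wed, Thu, Fri, Sat — 1 of them qualifies.
Total: 38 + 1 = 39.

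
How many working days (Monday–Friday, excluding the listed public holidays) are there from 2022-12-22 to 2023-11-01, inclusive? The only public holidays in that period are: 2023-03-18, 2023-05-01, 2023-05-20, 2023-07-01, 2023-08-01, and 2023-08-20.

2022-12-22 is a Thursday.
From 2022-12-22 to 2023-11-01 is 315 days inclusive.
315 = 7 × 45, so the span is exactly 45 full weeks.
Each full week contributes 5 weekdays (Mon–Fri): 45 × 5 = 225.
Holidays: 2023-03-18 (Sat); 2023-05-01 (Mon); 2023-05-20 (Sat); 2023-07-01 (Sat); 2023-08-01 (Tue); 2023-08-20 (Sun).
2 of the 6 holidays fall on weekdays; the rest are weekends and were already excluded.
Business days: 225 − 2 = 223.

223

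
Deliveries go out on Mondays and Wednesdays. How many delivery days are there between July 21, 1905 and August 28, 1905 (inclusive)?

July 21, 1905 is a Friday.
That's 39 days from start to end, counting both.
39 = 7 × 5 + 4, so there are 5 full weeks plus 4 extra days.
Each full week contributes 2 days from the set (Mon, Wed): 5 × 2 = 10.
The 4 extra days are Fri, Sat, Sun, Mon — 1 of them qualifies.
Total: 10 + 1 = 11.

11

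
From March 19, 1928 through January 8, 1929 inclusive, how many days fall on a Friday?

42

March 19, 1928 is a Monday.
From March 19, 1928 to January 8, 1929 is 296 days inclusive.
296 = 7 × 42 + 2, so there are 42 full weeks plus 2 extra days.
Each full week contributes one Friday: 42 so far.
The 2 extra days are Mon, Tue — none qualify.
Total: 42 + 0 = 42.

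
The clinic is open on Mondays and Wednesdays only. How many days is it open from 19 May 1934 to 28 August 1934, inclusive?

19 May 1934 is a Saturday.
From 19 May 1934 to 28 August 1934 is 102 days inclusive.
102 = 7 × 14 + 4, so there are 14 full weeks plus 4 extra days.
Each full week contributes 2 days from the set (Mon, Wed): 14 × 2 = 28.
The 4 extra days are Saturday, Sunday, Monday, Tuesday — 1 of them qualifies.
Total: 28 + 1 = 29.

29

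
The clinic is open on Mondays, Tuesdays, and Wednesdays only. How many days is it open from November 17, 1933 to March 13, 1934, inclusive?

November 17, 1933 is a Friday.
The range spans 117 days (inclusive of both endpoints).
117 = 7 × 16 + 5, so there are 16 full weeks plus 5 extra days.
Each full week contributes 3 days from the set (Mon, Tue, Wed): 16 × 3 = 48.
The 5 extra days are Friday, Saturday, Sunday, Monday, Tuesday — 2 of them qualify.
Total: 48 + 2 = 50.

50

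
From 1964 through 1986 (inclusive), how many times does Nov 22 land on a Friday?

Day of week of November 22 in each year:
1964: Sun, 1965: Mon, 1966: Tue, 1967: Wed, 1968: Fri ✓, 1969: Sat, 1970: Sun, 1971: Mon, 1972: Wed, 1973: Thu, 1974: Fri ✓, 1975: Sat, 1976: Mon, 1977: Tue, 1978: Wed, 1979: Thu, 1980: Sat, 1981: Sun, 1982: Mon, 1983: Tue, 1984: Thu, 1985: Fri ✓, 1986: Sat
Fridays: 1968, 1974, 1985.

3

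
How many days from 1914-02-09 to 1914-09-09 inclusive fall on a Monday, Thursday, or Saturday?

1914-02-09 is a Monday.
That's 213 days from start to end, counting both.
213 = 7 × 30 + 3, so there are 30 full weeks plus 3 extra days.
Each full week contributes 3 days from the set (Mon, Thu, Sat): 30 × 3 = 90.
The 3 extra days are Mon, Tue, Wed — 1 of them qualifies.
Total: 90 + 1 = 91.

91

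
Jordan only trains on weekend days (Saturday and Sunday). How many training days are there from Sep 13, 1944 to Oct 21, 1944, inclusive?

11

Sep 13, 1944 is a Wednesday.
That's 39 days from start to end, counting both.
39 = 7 × 5 + 4, so there are 5 full weeks plus 4 extra days.
Each full week contributes 2 weekend days (Sat, Sun): 5 × 2 = 10.
The 4 extra days are Wed, Thu, Fri, Sat — 1 of them qualifies.
Total: 10 + 1 = 11.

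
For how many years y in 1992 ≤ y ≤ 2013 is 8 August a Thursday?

Day of week of August 8 in each year:
1992: Sat, 1993: Sun, 1994: Mon, 1995: Tue, 1996: Thu ✓, 1997: Fri, 1998: Sat, 1999: Sun, 2000: Tue, 2001: Wed, 2002: Thu ✓, 2003: Fri, 2004: Sun, 2005: Mon, 2006: Tue, 2007: Wed, 2008: Fri, 2009: Sat, 2010: Sun, 2011: Mon, 2012: Wed, 2013: Thu ✓
Thursdays: 1996, 2002, 2013.

3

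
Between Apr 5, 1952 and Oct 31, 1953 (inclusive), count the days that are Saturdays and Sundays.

Apr 5, 1952 is a Saturday.
The range spans 575 days (inclusive of both endpoints).
575 = 7 × 82 + 1, so there are 82 full weeks plus 1 extra day.
Each full week contributes 2 days from the set (Sat, Sun): 82 × 2 = 164.
The 1 extra day is Sat — 1 of them qualifies.
Total: 164 + 1 = 165.

165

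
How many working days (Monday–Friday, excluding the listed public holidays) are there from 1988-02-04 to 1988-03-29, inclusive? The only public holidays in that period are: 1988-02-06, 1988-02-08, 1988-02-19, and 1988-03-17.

1988-02-04 is a Thursday.
That's 55 days from start to end, counting both.
55 = 7 × 7 + 6, so there are 7 full weeks plus 6 extra days.
Each full week contributes 5 weekdays (Mon–Fri): 7 × 5 = 35.
The 6 extra days are Thursday, Friday, Saturday, Sunday, Monday, Tuesday — 4 of them qualify.
Total: 35 + 4 = 39.
Holidays: 1988-02-06 (Sat); 1988-02-08 (Mon); 1988-02-19 (Fri); 1988-03-17 (Thu).
3 of the 4 holidays fall on weekdays; the rest are weekends and were already excluded.
Business days: 39 − 3 = 36.

36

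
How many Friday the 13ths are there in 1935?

2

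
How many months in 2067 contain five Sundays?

4

A month has five Sundays exactly when Sunday falls within its first (length − 28) days.
Jan: 31 days, starts Sat → 5 of Sat, Sun, Mon ✓
Feb: 28 days, starts Tue → 5 of (none)
Mar: 31 days, starts Tue → 5 of Tue, Wed, Thu
Apr: 30 days, starts Fri → 5 of Fri, Sat
May: 31 days, starts Sun → 5 of Sun, Mon, Tue ✓
Jun: 30 days, starts Wed → 5 of Wed, Thu
Jul: 31 days, starts Fri → 5 of Fri, Sat, Sun ✓
Aug: 31 days, starts Mon → 5 of Mon, Tue, Wed
Sep: 30 days, starts Thu → 5 of Thu, Fri
Oct: 31 days, starts Sat → 5 of Sat, Sun, Mon ✓
Nov: 30 days, starts Tue → 5 of Tue, Wed
Dec: 31 days, starts Thu → 5 of Thu, Fri, Sat
Months with five Sundays: Jan, May, Jul, Oct.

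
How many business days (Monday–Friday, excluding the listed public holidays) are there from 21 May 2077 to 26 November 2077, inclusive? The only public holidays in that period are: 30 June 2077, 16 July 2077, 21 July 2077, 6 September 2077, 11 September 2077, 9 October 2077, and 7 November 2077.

21 May 2077 is a Friday.
From 21 May 2077 to 26 November 2077 is 190 days inclusive.
190 = 7 × 27 + 1, so there are 27 full weeks plus 1 extra day.
Each full week contributes 5 weekdays (Mon–Fri): 27 × 5 = 135.
The 1 extra day is Friday — 1 of them qualifies.
Total: 135 + 1 = 136.
Holidays: 30 June 2077 (Wed); 16 July 2077 (Fri); 21 July 2077 (Wed); 6 September 2077 (Mon); 11 September 2077 (Sat); 9 October 2077 (Sat); 7 November 2077 (Sun).
4 of the 7 holidays fall on weekdays; the rest are weekends and were already excluded.
Business days: 136 − 4 = 132.

132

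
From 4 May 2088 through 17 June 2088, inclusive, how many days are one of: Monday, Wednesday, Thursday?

20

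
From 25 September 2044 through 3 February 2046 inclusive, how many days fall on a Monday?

71 Mondays

25 September 2044 is a Sunday.
From 25 September 2044 to 3 February 2046 is 497 days inclusive.
497 = 7 × 71, so the span is exactly 71 full weeks.
Each full week contributes one Monday: 71 so far.
Total: 71.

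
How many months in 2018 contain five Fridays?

A month has five Fridays exactly when Friday falls within its first (length − 28) days.
Jan: 31 days, starts Mon → 5 of Mon, Tue, Wed
Feb: 28 days, starts Thu → 5 of (none)
Mar: 31 days, starts Thu → 5 of Thu, Fri, Sat ✓
Apr: 30 days, starts Sun → 5 of Sun, Mon
May: 31 days, starts Tue → 5 of Tue, Wed, Thu
Jun: 30 days, starts Fri → 5 of Fri, Sat ✓
Jul: 31 days, starts Sun → 5 of Sun, Mon, Tue
Aug: 31 days, starts Wed → 5 of Wed, Thu, Fri ✓
Sep: 30 days, starts Sat → 5 of Sat, Sun
Oct: 31 days, starts Mon → 5 of Mon, Tue, Wed
Nov: 30 days, starts Thu → 5 of Thu, Fri ✓
Dec: 31 days, starts Sat → 5 of Sat, Sun, Mon
Months with five Fridays: Mar, Jun, Aug, Nov.

4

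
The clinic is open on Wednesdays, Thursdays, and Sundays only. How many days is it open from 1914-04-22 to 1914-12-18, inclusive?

104

1914-04-22 is a Wednesday.
The range spans 241 days (inclusive of both endpoints).
241 = 7 × 34 + 3, so there are 34 full weeks plus 3 extra days.
Each full week contributes 3 days from the set (Wed, Thu, Sun): 34 × 3 = 102.
The 3 extra days are Wednesday, Thursday, Friday — 2 of them qualify.
Total: 102 + 2 = 104.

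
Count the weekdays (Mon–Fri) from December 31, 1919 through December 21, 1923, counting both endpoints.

1038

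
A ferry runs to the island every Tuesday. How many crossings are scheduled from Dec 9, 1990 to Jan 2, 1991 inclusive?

4

Dec 9, 1990 is a Sunday.
That's 25 days from start to end, counting both.
25 = 7 × 3 + 4, so there are 3 full weeks plus 4 extra days.
Each full week contributes one Tuesday: 3 so far.
The 4 extra days are Sun, Mon, Tue, Wed — 1 of them qualifies.
Total: 3 + 1 = 4.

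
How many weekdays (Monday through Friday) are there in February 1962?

February 1, 1962 is a Thursday.
The range spans 28 days (inclusive of both endpoints).
28 = 7 × 4, so the span is exactly 4 full weeks.
Each full week contributes 5 weekdays (Mon–Fri): 4 × 5 = 20.
Total: 20.

20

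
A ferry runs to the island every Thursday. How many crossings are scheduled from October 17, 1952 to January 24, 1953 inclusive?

October 17, 1952 is a Friday.
That's 100 days from start to end, counting both.
100 = 7 × 14 + 2, so there are 14 full weeks plus 2 extra days.
Each full week contributes one Thursday: 14 so far.
The 2 extra days are Friday, Saturday — none qualify.
Total: 14 + 0 = 14.

14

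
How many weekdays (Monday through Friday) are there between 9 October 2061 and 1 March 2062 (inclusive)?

9 October 2061 is a Sunday.
The range spans 144 days (inclusive of both endpoints).
144 = 7 × 20 + 4, so there are 20 full weeks plus 4 extra days.
Each full week contributes 5 weekdays (Mon–Fri): 20 × 5 = 100.
The 4 extra days are Sun, Mon, Tue, Wed — 3 of them qualify.
Total: 100 + 3 = 103.

103 weekdays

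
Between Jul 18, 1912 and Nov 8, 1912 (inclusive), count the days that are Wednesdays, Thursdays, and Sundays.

49

Jul 18, 1912 is a Thursday.
From Jul 18, 1912 to Nov 8, 1912 is 114 days inclusive.
114 = 7 × 16 + 2, so there are 16 full weeks plus 2 extra days.
Each full week contributes 3 days from the set (Wed, Thu, Sun): 16 × 3 = 48.
The 2 extra days are Thu, Fri — 1 of them qualifies.
Total: 48 + 1 = 49.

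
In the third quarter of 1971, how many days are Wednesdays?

13

1 July 1971 is a Thursday.
From 1 July 1971 to 30 September 1971 is 92 days inclusive.
92 = 7 × 13 + 1, so there are 13 full weeks plus 1 extra day.
Each full week contributes one Wednesday: 13 so far.
The 1 extra day is Thursday — none qualify.
Total: 13 + 0 = 13.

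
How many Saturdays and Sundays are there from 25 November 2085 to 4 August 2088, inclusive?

25 November 2085 is a Sunday.
From 25 November 2085 to 4 August 2088 is 984 days inclusive.
984 = 7 × 140 + 4, so there are 140 full weeks plus 4 extra days.
Each full week contributes 2 weekend days (Sat, Sun): 140 × 2 = 280.
The 4 extra days are Sun, Mon, Tue, Wed — 1 of them qualifies.
Total: 280 + 1 = 281.

281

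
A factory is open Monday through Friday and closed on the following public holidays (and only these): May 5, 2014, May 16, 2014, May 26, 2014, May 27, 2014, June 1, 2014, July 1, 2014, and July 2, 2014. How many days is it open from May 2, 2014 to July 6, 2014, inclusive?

40

May 2, 2014 is a Friday.
That's 66 days from start to end, counting both.
66 = 7 × 9 + 3, so there are 9 full weeks plus 3 extra days.
Each full week contributes 5 weekdays (Mon–Fri): 9 × 5 = 45.
The 3 extra days are Friday, Saturday, Sunday — 1 of them qualifies.
Total: 45 + 1 = 46.
Holidays: May 5, 2014 (Mon); May 16, 2014 (Fri); May 26, 2014 (Mon); May 27, 2014 (Tue); June 1, 2014 (Sun); July 1, 2014 (Tue); July 2, 2014 (Wed).
6 of the 7 holidays fall on weekdays; the rest are weekends and were already excluded.
Business days: 46 − 6 = 40.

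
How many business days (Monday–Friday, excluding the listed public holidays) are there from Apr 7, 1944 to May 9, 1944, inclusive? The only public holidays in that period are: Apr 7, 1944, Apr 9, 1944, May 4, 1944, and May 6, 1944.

21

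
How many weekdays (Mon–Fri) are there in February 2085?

20

Feb 1, 2085 is a Thursday.
From Feb 1, 2085 to Feb 28, 2085 is 28 days inclusive.
28 = 7 × 4, so the span is exactly 4 full weeks.
Each full week contributes 5 weekdays (Mon–Fri): 4 × 5 = 20.
Total: 20.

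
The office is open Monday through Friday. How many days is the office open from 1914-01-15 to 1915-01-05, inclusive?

254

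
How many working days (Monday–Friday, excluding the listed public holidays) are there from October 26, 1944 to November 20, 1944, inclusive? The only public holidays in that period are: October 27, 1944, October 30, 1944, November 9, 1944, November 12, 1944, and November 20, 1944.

October 26, 1944 is a Thursday.
From October 26, 1944 to November 20, 1944 is 26 days inclusive.
26 = 7 × 3 + 5, so there are 3 full weeks plus 5 extra days.
Each full week contributes 5 weekdays (Mon–Fri): 3 × 5 = 15.
The 5 extra days are Thu, Fri, Sat, Sun, Mon — 3 of them qualify.
Total: 15 + 3 = 18.
Holidays: October 27, 1944 (Fri); October 30, 1944 (Mon); November 9, 1944 (Thu); November 12, 1944 (Sun); November 20, 1944 (Mon).
4 of the 5 holidays fall on weekdays; the rest are weekends and were already excluded.
Business days: 18 − 4 = 14.

14 working days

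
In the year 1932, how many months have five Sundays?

A month has five Sundays exactly when Sunday falls within its first (length − 28) days.
Jan: 31 days, starts Fri → 5 of Fri, Sat, Sun ✓
Feb: 29 days, starts Mon → 5 of Mon
Mar: 31 days, starts Tue → 5 of Tue, Wed, Thu
Apr: 30 days, starts Fri → 5 of Fri, Sat
May: 31 days, starts Sun → 5 of Sun, Mon, Tue ✓
Jun: 30 days, starts Wed → 5 of Wed, Thu
Jul: 31 days, starts Fri → 5 of Fri, Sat, Sun ✓
Aug: 31 days, starts Mon → 5 of Mon, Tue, Wed
Sep: 30 days, starts Thu → 5 of Thu, Fri
Oct: 31 days, starts Sat → 5 of Sat, Sun, Mon ✓
Nov: 30 days, starts Tue → 5 of Tue, Wed
Dec: 31 days, starts Thu → 5 of Thu, Fri, Sat
Months with five Sundays: Jan, May, Jul, Oct.

4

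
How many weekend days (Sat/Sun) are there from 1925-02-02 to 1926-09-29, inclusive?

172

1925-02-02 is a Monday.
That's 605 days from start to end, counting both.
605 = 7 × 86 + 3, so there are 86 full weeks plus 3 extra days.
Each full week contributes 2 weekend days (Sat, Sun): 86 × 2 = 172.
The 3 extra days are Mon, Tue, Wed — none qualify.
Total: 172 + 0 = 172.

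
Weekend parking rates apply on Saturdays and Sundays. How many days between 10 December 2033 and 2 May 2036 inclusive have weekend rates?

10 December 2033 is a Saturday.
The range spans 875 days (inclusive of both endpoints).
875 = 7 × 125, so the span is exactly 125 full weeks.
Each full week contributes 2 weekend days (Sat, Sun): 125 × 2 = 250.

250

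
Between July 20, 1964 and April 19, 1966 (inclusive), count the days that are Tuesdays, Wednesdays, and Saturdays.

July 20, 1964 is a Monday.
That's 639 days from start to end, counting both.
639 = 7 × 91 + 2, so there are 91 full weeks plus 2 extra days.
Each full week contributes 3 days from the set (Tue, Wed, Sat): 91 × 3 = 273.
The 2 extra days are Monday, Tuesday — 1 of them qualifies.
Total: 273 + 1 = 274.

274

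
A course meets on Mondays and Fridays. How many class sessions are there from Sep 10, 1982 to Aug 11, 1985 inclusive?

Sep 10, 1982 is a Friday.
That's 1067 days from start to end, counting both.
1067 = 7 × 152 + 3, so there are 152 full weeks plus 3 extra days.
Each full week contributes 2 days from the set (Mon, Fri): 152 × 2 = 304.
The 3 extra days are Friday, Saturday, Sunday — 1 of them qualifies.
Total: 304 + 1 = 305.

305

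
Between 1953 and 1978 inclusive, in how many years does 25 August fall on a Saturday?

Day of week of August 25 in each year:
1953: Tue, 1954: Wed, 1955: Thu, 1956: Sat ✓, 1957: Sun, 1958: Mon, 1959: Tue, 1960: Thu, 1961: Fri, 1962: Sat ✓, 1963: Sun, 1964: Tue, 1965: Wed, 1966: Thu, 1967: Fri, 1968: Sun, 1969: Mon, 1970: Tue, 1971: Wed, 1972: Fri, 1973: Sat ✓, 1974: Sun, 1975: Mon, 1976: Wed, 1977: Thu, 1978: Fri
Saturdays: 1956, 1962, 1973.

3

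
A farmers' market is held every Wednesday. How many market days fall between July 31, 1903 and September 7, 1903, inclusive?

5 Wednesdays

July 31, 1903 is a Friday.
From July 31, 1903 to September 7, 1903 is 39 days inclusive.
39 = 7 × 5 + 4, so there are 5 full weeks plus 4 extra days.
Each full week contributes one Wednesday: 5 so far.
The 4 extra days are Fri, Sat, Sun, Mon — none qualify.
Total: 5 + 0 = 5.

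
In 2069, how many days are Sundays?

52

1 January 2069 is a Tuesday.
The range spans 365 days (inclusive of both endpoints).
365 = 7 × 52 + 1, so there are 52 full weeks plus 1 extra day.
Each full week contributes one Sunday: 52 so far.
The 1 extra day is Tuesday — none qualify.
Total: 52 + 0 = 52.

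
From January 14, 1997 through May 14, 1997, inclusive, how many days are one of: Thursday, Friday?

34

January 14, 1997 is a Tuesday.
The range spans 121 days (inclusive of both endpoints).
121 = 7 × 17 + 2, so there are 17 full weeks plus 2 extra days.
Each full week contributes 2 days from the set (Thu, Fri): 17 × 2 = 34.
The 2 extra days are Tuesday, Wednesday — none qualify.
Total: 34 + 0 = 34.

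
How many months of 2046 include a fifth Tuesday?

4

A month has five Tuesdays exactly when Tuesday falls within its first (length − 28) days.
Jan: 31 days, starts Mon → 5 of Mon, Tue, Wed ✓
Feb: 28 days, starts Thu → 5 of (none)
Mar: 31 days, starts Thu → 5 of Thu, Fri, Sat
Apr: 30 days, starts Sun → 5 of Sun, Mon
May: 31 days, starts Tue → 5 of Tue, Wed, Thu ✓
Jun: 30 days, starts Fri → 5 of Fri, Sat
Jul: 31 days, starts Sun → 5 of Sun, Mon, Tue ✓
Aug: 31 days, starts Wed → 5 of Wed, Thu, Fri
Sep: 30 days, starts Sat → 5 of Sat, Sun
Oct: 31 days, starts Mon → 5 of Mon, Tue, Wed ✓
Nov: 30 days, starts Thu → 5 of Thu, Fri
Dec: 31 days, starts Sat → 5 of Sat, Sun, Mon
Months with five Tuesdays: Jan, May, Jul, Oct.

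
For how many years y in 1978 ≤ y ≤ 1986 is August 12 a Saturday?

Day of week of August 12 in each year:
1978: Sat ✓, 1979: Sun, 1980: Tue, 1981: Wed, 1982: Thu, 1983: Fri, 1984: Sun, 1985: Mon, 1986: Tue
Saturdays: 1978.

1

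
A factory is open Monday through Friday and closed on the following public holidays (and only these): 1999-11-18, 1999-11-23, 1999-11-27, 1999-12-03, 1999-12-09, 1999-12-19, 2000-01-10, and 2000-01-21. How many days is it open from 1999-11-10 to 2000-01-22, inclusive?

47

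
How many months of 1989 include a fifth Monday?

4

A month has five Mondays exactly when Monday falls within its first (length − 28) days.
Jan: 31 days, starts Sun → 5 of Sun, Mon, Tue ✓
Feb: 28 days, starts Wed → 5 of (none)
Mar: 31 days, starts Wed → 5 of Wed, Thu, Fri
Apr: 30 days, starts Sat → 5 of Sat, Sun
May: 31 days, starts Mon → 5 of Mon, Tue, Wed ✓
Jun: 30 days, starts Thu → 5 of Thu, Fri
Jul: 31 days, starts Sat → 5 of Sat, Sun, Mon ✓
Aug: 31 days, starts Tue → 5 of Tue, Wed, Thu
Sep: 30 days, starts Fri → 5 of Fri, Sat
Oct: 31 days, starts Sun → 5 of Sun, Mon, Tue ✓
Nov: 30 days, starts Wed → 5 of Wed, Thu
Dec: 31 days, starts Fri → 5 of Fri, Sat, Sun
Months with five Mondays: Jan, May, Jul, Oct.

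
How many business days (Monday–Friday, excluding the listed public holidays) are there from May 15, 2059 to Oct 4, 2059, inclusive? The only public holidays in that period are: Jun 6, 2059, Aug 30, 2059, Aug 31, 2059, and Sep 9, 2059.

May 15, 2059 is a Thursday.
The range spans 143 days (inclusive of both endpoints).
143 = 7 × 20 + 3, so there are 20 full weeks plus 3 extra days.
Each full week contributes 5 weekdays (Mon–Fri): 20 × 5 = 100.
The 3 extra days are Thu, Fri, Sat — 2 of them qualify.
Total: 100 + 2 = 102.
Holidays: Jun 6, 2059 (Fri); Aug 30, 2059 (Sat); Aug 31, 2059 (Sun); Sep 9, 2059 (Tue).
2 of the 4 holidays fall on weekdays; the rest are weekends and were already excluded.
Business days: 102 − 2 = 100.

100 business days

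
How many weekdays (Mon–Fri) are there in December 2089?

Dec 1, 2089 is a Thursday.
The range spans 31 days (inclusive of both endpoints).
31 = 7 × 4 + 3, so there are 4 full weeks plus 3 extra days.
Each full week contributes 5 weekdays (Mon–Fri): 4 × 5 = 20.
The 3 extra days are Thu, Fri, Sat — 2 of them qualify.
Total: 20 + 2 = 22.

22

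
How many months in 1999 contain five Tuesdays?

A month has five Tuesdays exactly when Tuesday falls within its first (length − 28) days.
Jan: 31 days, starts Fri → 5 of Fri, Sat, Sun
Feb: 28 days, starts Mon → 5 of (none)
Mar: 31 days, starts Mon → 5 of Mon, Tue, Wed ✓
Apr: 30 days, starts Thu → 5 of Thu, Fri
May: 31 days, starts Sat → 5 of Sat, Sun, Mon
Jun: 30 days, starts Tue → 5 of Tue, Wed ✓
Jul: 31 days, starts Thu → 5 of Thu, Fri, Sat
Aug: 31 days, starts Sun → 5 of Sun, Mon, Tue ✓
Sep: 30 days, starts Wed → 5 of Wed, Thu
Oct: 31 days, starts Fri → 5 of Fri, Sat, Sun
Nov: 30 days, starts Mon → 5 of Mon, Tue ✓
Dec: 31 days, starts Wed → 5 of Wed, Thu, Fri
Months with five Tuesdays: Mar, Jun, Aug, Nov.

4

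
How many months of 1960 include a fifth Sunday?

A month has five Sundays exactly when Sunday falls within its first (length − 28) days.
Jan: 31 days, starts Fri → 5 of Fri, Sat, Sun ✓
Feb: 29 days, starts Mon → 5 of Mon
Mar: 31 days, starts Tue → 5 of Tue, Wed, Thu
Apr: 30 days, starts Fri → 5 of Fri, Sat
May: 31 days, starts Sun → 5 of Sun, Mon, Tue ✓
Jun: 30 days, starts Wed → 5 of Wed, Thu
Jul: 31 days, starts Fri → 5 of Fri, Sat, Sun ✓
Aug: 31 days, starts Mon → 5 of Mon, Tue, Wed
Sep: 30 days, starts Thu → 5 of Thu, Fri
Oct: 31 days, starts Sat → 5 of Sat, Sun, Mon ✓
Nov: 30 days, starts Tue → 5 of Tue, Wed
Dec: 31 days, starts Thu → 5 of Thu, Fri, Sat
Months with five Sundays: Jan, May, Jul, Oct.

4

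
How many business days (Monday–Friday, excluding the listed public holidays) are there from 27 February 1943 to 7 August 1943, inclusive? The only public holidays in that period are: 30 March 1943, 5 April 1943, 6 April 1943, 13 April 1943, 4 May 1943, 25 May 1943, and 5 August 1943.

108 business days

27 February 1943 is a Saturday.
The range spans 162 days (inclusive of both endpoints).
162 = 7 × 23 + 1, so there are 23 full weeks plus 1 extra day.
Each full week contributes 5 weekdays (Mon–Fri): 23 × 5 = 115.
The 1 extra day is Saturday — none qualify.
Total: 115 + 0 = 115.
Holidays: 30 March 1943 (Tue); 5 April 1943 (Mon); 6 April 1943 (Tue); 13 April 1943 (Tue); 4 May 1943 (Tue); 25 May 1943 (Tue); 5 August 1943 (Thu).
All 7 holidays fall on weekdays, so subtract 7.
Business days: 115 − 7 = 108.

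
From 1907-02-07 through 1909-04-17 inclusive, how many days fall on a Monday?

114 Mondays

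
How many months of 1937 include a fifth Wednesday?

A month has five Wednesdays exactly when Wednesday falls within its first (length − 28) days.
Jan: 31 days, starts Fri → 5 of Fri, Sat, Sun
Feb: 28 days, starts Mon → 5 of (none)
Mar: 31 days, starts Mon → 5 of Mon, Tue, Wed ✓
Apr: 30 days, starts Thu → 5 of Thu, Fri
May: 31 days, starts Sat → 5 of Sat, Sun, Mon
Jun: 30 days, starts Tue → 5 of Tue, Wed ✓
Jul: 31 days, starts Thu → 5 of Thu, Fri, Sat
Aug: 31 days, starts Sun → 5 of Sun, Mon, Tue
Sep: 30 days, starts Wed → 5 of Wed, Thu ✓
Oct: 31 days, starts Fri → 5 of Fri, Sat, Sun
Nov: 30 days, starts Mon → 5 of Mon, Tue
Dec: 31 days, starts Wed → 5 of Wed, Thu, Fri ✓
Months with five Wednesdays: Mar, Jun, Sep, Dec.

4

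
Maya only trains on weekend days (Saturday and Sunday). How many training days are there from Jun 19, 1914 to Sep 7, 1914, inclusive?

24

Jun 19, 1914 is a Friday.
From Jun 19, 1914 to Sep 7, 1914 is 81 days inclusive.
81 = 7 × 11 + 4, so there are 11 full weeks plus 4 extra days.
Each full week contributes 2 weekend days (Sat, Sun): 11 × 2 = 22.
The 4 extra days are Friday, Saturday, Sunday, Monday — 2 of them qualify.
Total: 22 + 2 = 24.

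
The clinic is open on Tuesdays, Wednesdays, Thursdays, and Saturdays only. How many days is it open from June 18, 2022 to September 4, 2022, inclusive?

45

June 18, 2022 is a Saturday.
The range spans 79 days (inclusive of both endpoints).
79 = 7 × 11 + 2, so there are 11 full weeks plus 2 extra days.
Each full week contributes 4 days from the set (Tue, Wed, Thu, Sat): 11 × 4 = 44.
The 2 extra days are Saturday, Sunday — 1 of them qualifies.
Total: 44 + 1 = 45.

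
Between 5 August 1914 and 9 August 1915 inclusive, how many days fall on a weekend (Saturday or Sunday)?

106

5 August 1914 is a Wednesday.
From 5 August 1914 to 9 August 1915 is 370 days inclusive.
370 = 7 × 52 + 6, so there are 52 full weeks plus 6 extra days.
Each full week contributes 2 weekend days (Sat, Sun): 52 × 2 = 104.
The 6 extra days are Wed, Thu, Fri, Sat, Sun, Mon — 2 of them qualify.
Total: 104 + 2 = 106.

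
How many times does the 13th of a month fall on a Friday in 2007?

2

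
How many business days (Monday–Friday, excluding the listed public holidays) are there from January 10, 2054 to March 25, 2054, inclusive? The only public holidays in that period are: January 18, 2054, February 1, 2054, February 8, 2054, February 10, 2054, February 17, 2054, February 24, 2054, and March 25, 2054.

January 10, 2054 is a Saturday.
The range spans 75 days (inclusive of both endpoints).
75 = 7 × 10 + 5, so there are 10 full weeks plus 5 extra days.
Each full week contributes 5 weekdays (Mon–Fri): 10 × 5 = 50.
The 5 extra days are Sat, Sun, Mon, Tue, Wed — 3 of them qualify.
Total: 50 + 3 = 53.
Holidays: January 18, 2054 (Sun); February 1, 2054 (Sun); February 8, 2054 (Sun); February 10, 2054 (Tue); February 17, 2054 (Tue); February 24, 2054 (Tue); March 25, 2054 (Wed).
4 of the 7 holidays fall on weekdays; the rest are weekends and were already excluded.
Business days: 53 − 4 = 49.

49 business days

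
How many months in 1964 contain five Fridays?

A month has five Fridays exactly when Friday falls within its first (length − 28) days.
Jan: 31 days, starts Wed → 5 of Wed, Thu, Fri ✓
Feb: 29 days, starts Sat → 5 of Sat
Mar: 31 days, starts Sun → 5 of Sun, Mon, Tue
Apr: 30 days, starts Wed → 5 of Wed, Thu
May: 31 days, starts Fri → 5 of Fri, Sat, Sun ✓
Jun: 30 days, starts Mon → 5 of Mon, Tue
Jul: 31 days, starts Wed → 5 of Wed, Thu, Fri ✓
Aug: 31 days, starts Sat → 5 of Sat, Sun, Mon
Sep: 30 days, starts Tue → 5 of Tue, Wed
Oct: 31 days, starts Thu → 5 of Thu, Fri, Sat ✓
Nov: 30 days, starts Sun → 5 of Sun, Mon
Dec: 31 days, starts Tue → 5 of Tue, Wed, Thu
Months with five Fridays: Jan, May, Jul, Oct.

4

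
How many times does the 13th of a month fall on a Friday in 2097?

2

The 13th falls on a Friday when the month's 13th has weekday Fri.
Jan 13 is Sun; Feb 13 is Wed; Mar 13 is Wed; Apr 13 is Sat; May 13 is Mon; Jun 13 is Thu; Jul 13 is Sat; Aug 13 is Tue; Sep 13 is Fri ✓; Oct 13 is Sun; Nov 13 is Wed; Dec 13 is Fri ✓.
Friday the 13ths: Sep, Dec.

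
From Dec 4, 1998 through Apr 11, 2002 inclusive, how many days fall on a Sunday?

175

Dec 4, 1998 is a Friday.
The range spans 1225 days (inclusive of both endpoints).
1225 = 7 × 175, so the span is exactly 175 full weeks.
Each full week contributes one Sunday: 175 so far.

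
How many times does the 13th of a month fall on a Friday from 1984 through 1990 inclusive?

14

Friday-the-13ths by year:
1984: Jan, Apr, Jul
1985: Sep, Dec
1986: Jun
1987: Feb, Mar, Nov
1988: May
1989: Jan, Oct
1990: Apr, Jul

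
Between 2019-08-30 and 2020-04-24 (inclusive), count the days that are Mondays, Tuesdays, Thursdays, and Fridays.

137

2019-08-30 is a Friday.
The range spans 239 days (inclusive of both endpoints).
239 = 7 × 34 + 1, so there are 34 full weeks plus 1 extra day.
Each full week contributes 4 days from the set (Mon, Tue, Thu, Fri): 34 × 4 = 136.
The 1 extra day is Friday — 1 of them qualifies.
Total: 136 + 1 = 137.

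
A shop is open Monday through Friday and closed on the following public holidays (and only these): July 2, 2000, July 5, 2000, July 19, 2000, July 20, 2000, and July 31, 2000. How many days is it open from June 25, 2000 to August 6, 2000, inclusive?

June 25, 2000 is a Sunday.
That's 43 days from start to end, counting both.
43 = 7 × 6 + 1, so there are 6 full weeks plus 1 extra day.
Each full week contributes 5 weekdays (Mon–Fri): 6 × 5 = 30.
The 1 extra day is Sunday — none qualify.
Total: 30 + 0 = 30.
Holidays: July 2, 2000 (Sun); July 5, 2000 (Wed); July 19, 2000 (Wed); July 20, 2000 (Thu); July 31, 2000 (Mon).
4 of the 5 holidays fall on weekdays; the rest are weekends and were already excluded.
Business days: 30 − 4 = 26.

26 business days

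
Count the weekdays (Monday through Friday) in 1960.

1960-01-01 is a Friday.
From 1960-01-01 to 1960-12-31 is 366 days inclusive.
366 = 7 × 52 + 2, so there are 52 full weeks plus 2 extra days.
Each full week contributes 5 weekdays (Mon–Fri): 52 × 5 = 260.
The 2 extra days are Fri, Sat — 1 of them qualifies.
Total: 260 + 1 = 261.

261 weekdays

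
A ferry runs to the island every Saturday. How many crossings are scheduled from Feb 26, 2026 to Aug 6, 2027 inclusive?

75

Feb 26, 2026 is a Thursday.
From Feb 26, 2026 to Aug 6, 2027 is 527 days inclusive.
527 = 7 × 75 + 2, so there are 75 full weeks plus 2 extra days.
Each full week contributes one Saturday: 75 so far.
The 2 extra days are Thu, Fri — none qualify.
Total: 75 + 0 = 75.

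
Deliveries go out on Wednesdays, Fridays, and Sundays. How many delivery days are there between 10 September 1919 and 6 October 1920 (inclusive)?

169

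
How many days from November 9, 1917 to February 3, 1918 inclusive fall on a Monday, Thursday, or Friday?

37

November 9, 1917 is a Friday.
That's 87 days from start to end, counting both.
87 = 7 × 12 + 3, so there are 12 full weeks plus 3 extra days.
Each full week contributes 3 days from the set (Mon, Thu, Fri): 12 × 3 = 36.
The 3 extra days are Friday, Saturday, Sunday — 1 of them qualifies.
Total: 36 + 1 = 37.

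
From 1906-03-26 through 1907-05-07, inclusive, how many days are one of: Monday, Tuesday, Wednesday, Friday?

234

1906-03-26 is a Monday.
That's 408 days from start to end, counting both.
408 = 7 × 58 + 2, so there are 58 full weeks plus 2 extra days.
Each full week contributes 4 days from the set (Mon, Tue, Wed, Fri): 58 × 4 = 232.
The 2 extra days are Mon, Tue — 2 of them qualify.
Total: 232 + 2 = 234.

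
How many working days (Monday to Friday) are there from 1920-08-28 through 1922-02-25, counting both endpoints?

390

1920-08-28 is a Saturday.
From 1920-08-28 to 1922-02-25 is 547 days inclusive.
547 = 7 × 78 + 1, so there are 78 full weeks plus 1 extra day.
Each full week contributes 5 weekdays (Mon–Fri): 78 × 5 = 390.
The 1 extra day is Sat — none qualify.
Total: 390 + 0 = 390.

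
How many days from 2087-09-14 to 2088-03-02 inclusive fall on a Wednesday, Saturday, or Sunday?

2087-09-14 is a Sunday.
From 2087-09-14 to 2088-03-02 is 171 days inclusive.
171 = 7 × 24 + 3, so there are 24 full weeks plus 3 extra days.
Each full week contributes 3 days from the set (Wed, Sat, Sun): 24 × 3 = 72.
The 3 extra days are Sun, Mon, Tue — 1 of them qualifies.
Total: 72 + 1 = 73.

73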